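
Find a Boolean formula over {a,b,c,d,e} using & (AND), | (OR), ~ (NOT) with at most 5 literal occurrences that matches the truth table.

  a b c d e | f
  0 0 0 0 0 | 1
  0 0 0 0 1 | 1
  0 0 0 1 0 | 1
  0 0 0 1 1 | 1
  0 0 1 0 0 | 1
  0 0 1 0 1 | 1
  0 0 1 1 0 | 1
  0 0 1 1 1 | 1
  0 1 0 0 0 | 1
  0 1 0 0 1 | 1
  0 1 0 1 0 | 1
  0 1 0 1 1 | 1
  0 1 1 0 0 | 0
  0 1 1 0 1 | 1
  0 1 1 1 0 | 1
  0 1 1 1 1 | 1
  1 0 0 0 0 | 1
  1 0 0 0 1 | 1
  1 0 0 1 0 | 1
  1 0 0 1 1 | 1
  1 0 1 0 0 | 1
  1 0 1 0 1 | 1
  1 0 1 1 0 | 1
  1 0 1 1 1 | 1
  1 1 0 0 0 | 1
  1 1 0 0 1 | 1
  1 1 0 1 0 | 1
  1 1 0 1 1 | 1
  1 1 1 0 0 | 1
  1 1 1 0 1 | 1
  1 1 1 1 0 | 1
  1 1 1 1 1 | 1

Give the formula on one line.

((e | ~c) | (d | (a | ~b)))

  ~c = 11110000111100001111000011110000
  (e | ~c) = 11110101111101011111010111110101
  ~b = 11111111000000001111111100000000
  (a | ~b) = 11111111000000001111111111111111
  (d | (a | ~b)) = 11111111001100111111111111111111
  ((e | ~c) | (d | (a | ~b))) = 11111111111101111111111111111111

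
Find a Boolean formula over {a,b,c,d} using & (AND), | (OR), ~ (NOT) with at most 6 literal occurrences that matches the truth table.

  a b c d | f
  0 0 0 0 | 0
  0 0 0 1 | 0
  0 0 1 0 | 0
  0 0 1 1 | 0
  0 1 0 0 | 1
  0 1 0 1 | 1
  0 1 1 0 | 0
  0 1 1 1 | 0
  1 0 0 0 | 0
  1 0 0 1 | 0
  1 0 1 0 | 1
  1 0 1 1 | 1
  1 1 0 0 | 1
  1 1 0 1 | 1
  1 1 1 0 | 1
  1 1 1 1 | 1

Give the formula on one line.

  (b | c) = 0011111100111111
  ~c = 1100110011001100
  (~c | a) = 1100110011111111
  ((b | c) & (~c | a)) = 0000110000111111

((b | c) & (~c | a))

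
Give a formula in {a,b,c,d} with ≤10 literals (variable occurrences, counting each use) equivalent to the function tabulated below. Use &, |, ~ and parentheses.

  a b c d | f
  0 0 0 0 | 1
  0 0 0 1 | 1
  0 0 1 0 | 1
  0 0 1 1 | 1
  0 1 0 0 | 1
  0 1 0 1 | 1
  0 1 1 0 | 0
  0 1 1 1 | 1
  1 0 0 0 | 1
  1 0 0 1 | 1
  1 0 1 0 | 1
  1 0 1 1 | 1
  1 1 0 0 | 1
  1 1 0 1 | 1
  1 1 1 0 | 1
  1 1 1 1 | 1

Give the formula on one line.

  ~b = 1111000011110000
  ~c = 1100110011001100
  (~b | ~c) = 1111110011111100
  (d & b) = 0000010100000101
  ((~b | ~c) | (d & b)) = 1111110111111101
  (a | (d & b)) = 0000010111111111
  (c & (a | (d & b))) = 0000000100110011
  ((c & (a | (d & b))) & b) = 0000000100000011
  (((~b | ~c) | (d & b)) | ((c & (a | (d & b))) & b)) = 1111110111111111

(((~b | ~c) | (d & b)) | ((c & (a | (d & b))) & b))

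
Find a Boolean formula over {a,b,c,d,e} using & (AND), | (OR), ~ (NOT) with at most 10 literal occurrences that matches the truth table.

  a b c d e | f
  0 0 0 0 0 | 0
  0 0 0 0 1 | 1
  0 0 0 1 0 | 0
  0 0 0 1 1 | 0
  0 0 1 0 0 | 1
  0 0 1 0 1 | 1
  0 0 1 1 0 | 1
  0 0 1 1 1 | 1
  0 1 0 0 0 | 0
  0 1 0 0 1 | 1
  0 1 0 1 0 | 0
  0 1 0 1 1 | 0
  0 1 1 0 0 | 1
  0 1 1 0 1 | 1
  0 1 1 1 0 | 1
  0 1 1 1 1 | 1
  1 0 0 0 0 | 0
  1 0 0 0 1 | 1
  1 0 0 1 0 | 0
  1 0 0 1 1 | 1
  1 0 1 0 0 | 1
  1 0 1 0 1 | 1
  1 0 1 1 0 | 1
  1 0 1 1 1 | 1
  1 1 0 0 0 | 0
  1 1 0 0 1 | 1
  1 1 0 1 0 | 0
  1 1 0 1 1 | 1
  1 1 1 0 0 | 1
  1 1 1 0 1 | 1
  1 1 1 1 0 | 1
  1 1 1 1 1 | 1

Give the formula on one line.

  (c & d) = 00000011000000110000001100000011
  ~d = 11001100110011001100110011001100
  (a | ~d) = 11001100110011001111111111111111
  (c & (a | ~d)) = 00001100000011000000111100001111
  (~d & e) = 01000100010001000100010001000100
  ((c & (a | ~d)) | (~d & e)) = 01001100010011000100111101001111
  ((c & d) | ((c & (a | ~d)) | (~d & e))) = 01001111010011110100111101001111
  (a & e) = 00000000000000000101010101010101
  (((c & d) | ((c & (a | ~d)) | (~d & e))) | (a & e)) = 01001111010011110101111101011111

(((c & d) | ((c & (a | ~d)) | (~d & e))) | (a & e))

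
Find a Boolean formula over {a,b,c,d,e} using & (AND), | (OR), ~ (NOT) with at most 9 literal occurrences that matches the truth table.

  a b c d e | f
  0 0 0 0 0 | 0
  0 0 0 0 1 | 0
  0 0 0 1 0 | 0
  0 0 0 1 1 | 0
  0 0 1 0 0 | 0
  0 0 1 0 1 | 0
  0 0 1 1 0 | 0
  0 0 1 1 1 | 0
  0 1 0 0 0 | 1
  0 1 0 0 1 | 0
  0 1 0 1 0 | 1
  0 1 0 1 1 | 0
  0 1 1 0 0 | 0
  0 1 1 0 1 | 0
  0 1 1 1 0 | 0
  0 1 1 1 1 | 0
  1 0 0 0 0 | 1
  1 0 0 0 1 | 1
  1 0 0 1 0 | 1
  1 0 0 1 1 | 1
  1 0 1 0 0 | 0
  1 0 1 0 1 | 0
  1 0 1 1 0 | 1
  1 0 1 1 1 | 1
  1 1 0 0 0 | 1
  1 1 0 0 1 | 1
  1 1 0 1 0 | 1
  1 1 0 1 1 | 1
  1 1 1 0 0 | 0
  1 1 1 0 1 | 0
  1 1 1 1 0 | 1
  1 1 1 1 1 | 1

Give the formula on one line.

  ~e = 10101010101010101010101010101010
  ~c = 11110000111100001111000011110000
  (b & ~c) = 00000000111100000000000011110000
  (~e & (b & ~c)) = 00000000101000000000000010100000
  (a | (~e & (b & ~c))) = 00000000101000001111111111111111
  ~a = 11111111111111110000000000000000
  (b & ~a) = 00000000111111110000000000000000
  (d & c) = 00000011000000110000001100000011
  ((b & ~a) | (d & c)) = 00000011111111110000001100000011
  (~c | ((b & ~a) | (d & c))) = 11110011111111111111001111110011
  ((a | (~e & (b & ~c))) & (~c | ((b & ~a) | (d & c)))) = 00000000101000001111001111110011

((a | (~e & (b & ~c))) & (~c | ((b & ~a) | (d & c))))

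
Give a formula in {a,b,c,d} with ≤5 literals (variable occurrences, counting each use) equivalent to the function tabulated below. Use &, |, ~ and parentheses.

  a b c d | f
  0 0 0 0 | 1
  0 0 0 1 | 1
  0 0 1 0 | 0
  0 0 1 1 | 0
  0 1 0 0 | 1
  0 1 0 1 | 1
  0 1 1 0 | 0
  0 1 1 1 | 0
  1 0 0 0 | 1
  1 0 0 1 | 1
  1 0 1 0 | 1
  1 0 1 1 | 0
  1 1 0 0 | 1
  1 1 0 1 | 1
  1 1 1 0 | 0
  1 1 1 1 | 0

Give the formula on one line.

(~c | (a & (~d & ~b)))

  ~c = 1100110011001100
  ~d = 1010101010101010
  ~b = 1111000011110000
  (~d & ~b) = 1010000010100000
  (a & (~d & ~b)) = 0000000010100000
  (~c | (a & (~d & ~b))) = 1100110011101100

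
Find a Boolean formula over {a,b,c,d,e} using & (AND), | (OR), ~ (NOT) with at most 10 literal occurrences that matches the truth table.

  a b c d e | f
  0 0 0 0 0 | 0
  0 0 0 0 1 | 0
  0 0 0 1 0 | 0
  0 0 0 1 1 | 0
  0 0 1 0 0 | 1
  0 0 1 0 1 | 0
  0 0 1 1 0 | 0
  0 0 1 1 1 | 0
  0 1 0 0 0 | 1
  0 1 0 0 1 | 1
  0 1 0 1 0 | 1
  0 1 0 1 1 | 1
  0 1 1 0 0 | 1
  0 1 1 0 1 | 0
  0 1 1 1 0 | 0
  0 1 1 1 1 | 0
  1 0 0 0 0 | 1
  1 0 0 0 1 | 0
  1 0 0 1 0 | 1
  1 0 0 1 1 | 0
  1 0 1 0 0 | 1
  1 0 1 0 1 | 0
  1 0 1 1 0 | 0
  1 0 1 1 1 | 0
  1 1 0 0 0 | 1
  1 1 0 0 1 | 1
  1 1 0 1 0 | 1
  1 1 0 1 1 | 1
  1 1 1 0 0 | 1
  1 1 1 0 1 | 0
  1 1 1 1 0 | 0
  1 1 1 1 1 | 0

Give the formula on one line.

  (a | c) = 00001111000011111111111111111111
  ~e = 10101010101010101010101010101010
  ((a | c) & ~e) = 00001010000010101010101010101010
  (c | b) = 00001111111111110000111111111111
  (((a | c) & ~e) | (c | b)) = 00001111111111111010111111111111
  ~c = 11110000111100001111000011110000
  ~d = 11001100110011001100110011001100
  (~e & ~d) = 10001000100010001000100010001000
  (~c | (~e & ~d)) = 11111000111110001111100011111000
  ((((a | c) & ~e) | (c | b)) & (~c | (~e & ~d))) = 00001000111110001010100011111000

((((a | c) & ~e) | (c | b)) & (~c | (~e & ~d)))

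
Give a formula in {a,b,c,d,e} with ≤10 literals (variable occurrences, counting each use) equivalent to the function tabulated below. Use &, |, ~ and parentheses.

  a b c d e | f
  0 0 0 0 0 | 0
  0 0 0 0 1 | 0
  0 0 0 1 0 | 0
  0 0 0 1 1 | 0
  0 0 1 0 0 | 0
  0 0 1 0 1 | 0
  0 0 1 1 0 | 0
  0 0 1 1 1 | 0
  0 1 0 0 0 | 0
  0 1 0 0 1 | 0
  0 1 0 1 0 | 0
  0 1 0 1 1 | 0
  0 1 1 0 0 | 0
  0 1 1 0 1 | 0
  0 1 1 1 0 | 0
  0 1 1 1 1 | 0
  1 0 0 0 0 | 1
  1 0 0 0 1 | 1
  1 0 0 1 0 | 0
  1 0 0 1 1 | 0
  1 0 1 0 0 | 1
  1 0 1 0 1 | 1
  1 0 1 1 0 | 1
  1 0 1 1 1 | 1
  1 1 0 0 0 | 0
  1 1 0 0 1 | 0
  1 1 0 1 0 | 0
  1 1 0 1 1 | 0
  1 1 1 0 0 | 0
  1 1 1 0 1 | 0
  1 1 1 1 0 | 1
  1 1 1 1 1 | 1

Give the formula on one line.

  ~b = 11111111000000001111111100000000
  ~d = 11001100110011001100110011001100
  (a & ~d) = 00000000000000001100110011001100
  (~b & (a & ~d)) = 00000000000000001100110000000000
  (c & a) = 00000000000000000000111100001111
  (c & d) = 00000011000000110000001100000011
  ((c & a) & (c & d)) = 00000000000000000000001100000011
  ((~b & (a & ~d)) | ((c & a) & (c & d))) = 00000000000000001100111100000011

((~b & (a & ~d)) | ((c & a) & (c & d)))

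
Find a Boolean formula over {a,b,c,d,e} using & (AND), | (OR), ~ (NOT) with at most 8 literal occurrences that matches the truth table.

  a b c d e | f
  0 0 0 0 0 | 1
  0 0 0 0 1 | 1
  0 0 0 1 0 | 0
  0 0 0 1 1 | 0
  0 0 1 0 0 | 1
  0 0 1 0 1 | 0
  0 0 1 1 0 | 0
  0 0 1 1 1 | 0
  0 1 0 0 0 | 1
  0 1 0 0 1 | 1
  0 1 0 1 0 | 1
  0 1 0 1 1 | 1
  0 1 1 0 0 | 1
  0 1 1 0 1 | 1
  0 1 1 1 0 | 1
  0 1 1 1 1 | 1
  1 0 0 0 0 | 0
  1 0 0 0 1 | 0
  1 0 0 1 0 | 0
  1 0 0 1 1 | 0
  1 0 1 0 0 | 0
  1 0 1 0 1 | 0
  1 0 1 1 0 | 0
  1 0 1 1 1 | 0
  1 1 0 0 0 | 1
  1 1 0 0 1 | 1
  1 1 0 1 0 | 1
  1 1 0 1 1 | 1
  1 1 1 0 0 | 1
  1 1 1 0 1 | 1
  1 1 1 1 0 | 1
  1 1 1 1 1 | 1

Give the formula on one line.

  ~e = 10101010101010101010101010101010
  ~c = 11110000111100001111000011110000
  (~e | ~c) = 11111010111110101111101011111010
  ~a = 11111111111111110000000000000000
  ~d = 11001100110011001100110011001100
  (~a & ~d) = 11001100110011000000000000000000
  (b | (~a & ~d)) = 11001100111111110000000011111111
  ((~e | ~c) & (b | (~a & ~d))) = 11001000111110100000000011111010
  (~d | c) = 11001111110011111100111111001111
  (b & (~d | c)) = 00000000110011110000000011001111
  (((~e | ~c) & (b | (~a & ~d))) | (b & (~d | c))) = 11001000111111110000000011111111

(((~e | ~c) & (b | (~a & ~d))) | (b & (~d | c)))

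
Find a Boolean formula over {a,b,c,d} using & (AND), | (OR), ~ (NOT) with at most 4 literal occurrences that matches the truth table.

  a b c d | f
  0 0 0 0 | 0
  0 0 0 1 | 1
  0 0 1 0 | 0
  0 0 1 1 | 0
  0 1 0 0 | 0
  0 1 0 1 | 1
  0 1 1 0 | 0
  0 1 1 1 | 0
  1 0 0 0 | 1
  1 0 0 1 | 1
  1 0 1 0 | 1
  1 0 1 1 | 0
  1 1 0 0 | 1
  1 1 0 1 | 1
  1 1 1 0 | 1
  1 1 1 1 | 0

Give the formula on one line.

((~c & d) | (~d & a))

  ~c = 1100110011001100
  (~c & d) = 0100010001000100
  ~d = 1010101010101010
  (~d & a) = 0000000010101010
  ((~c & d) | (~d & a)) = 0100010011101110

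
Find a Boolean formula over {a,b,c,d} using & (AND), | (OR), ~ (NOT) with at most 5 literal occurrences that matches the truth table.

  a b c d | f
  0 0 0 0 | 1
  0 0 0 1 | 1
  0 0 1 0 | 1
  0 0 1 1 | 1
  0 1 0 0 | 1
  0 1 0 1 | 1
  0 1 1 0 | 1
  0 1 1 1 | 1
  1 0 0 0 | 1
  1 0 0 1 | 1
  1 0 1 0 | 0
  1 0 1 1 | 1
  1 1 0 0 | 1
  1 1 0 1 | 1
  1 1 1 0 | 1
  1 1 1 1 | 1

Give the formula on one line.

  ~c = 1100110011001100
  (~c | d) = 1101110111011101
  ((~c | d) | b) = 1101111111011111
  ~a = 1111111100000000
  (((~c | d) | b) | ~a) = 1111111111011111

(((~c | d) | b) | ~a)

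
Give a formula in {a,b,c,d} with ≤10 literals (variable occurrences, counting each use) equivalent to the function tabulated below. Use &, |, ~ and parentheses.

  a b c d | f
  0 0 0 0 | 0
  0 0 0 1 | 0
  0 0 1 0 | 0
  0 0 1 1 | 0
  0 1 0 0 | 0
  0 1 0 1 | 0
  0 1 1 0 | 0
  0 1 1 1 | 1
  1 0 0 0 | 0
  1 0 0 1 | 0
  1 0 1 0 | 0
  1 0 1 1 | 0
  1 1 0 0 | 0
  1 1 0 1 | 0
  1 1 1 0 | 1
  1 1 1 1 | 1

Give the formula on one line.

  (b & c) = 0000001100000011
  (c & a) = 0000000000110011
  ((c & a) & b) = 0000000000000011
  ~b = 1111000011110000
  (~b | d) = 1111010111110101
  (((c & a) & b) | (~b | d)) = 1111010111110111
  ((b & c) & (((c & a) & b) | (~b | d))) = 0000000100000011

((b & c) & (((c & a) & b) | (~b | d)))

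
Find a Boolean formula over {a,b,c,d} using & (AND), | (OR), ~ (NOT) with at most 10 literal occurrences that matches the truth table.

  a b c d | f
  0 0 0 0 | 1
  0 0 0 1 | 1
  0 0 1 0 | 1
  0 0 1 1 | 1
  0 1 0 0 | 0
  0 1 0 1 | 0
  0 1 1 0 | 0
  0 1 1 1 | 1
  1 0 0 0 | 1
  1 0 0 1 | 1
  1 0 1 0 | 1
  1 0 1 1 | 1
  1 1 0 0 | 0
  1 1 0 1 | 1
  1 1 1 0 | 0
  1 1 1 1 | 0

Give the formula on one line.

(((~b | (~c & (a & d))) & b) | (~b | (c & (~a & d))))

  ~b = 1111000011110000
  ~c = 1100110011001100
  (a & d) = 0000000001010101
  (~c & (a & d)) = 0000000001000100
  (~b | (~c & (a & d))) = 1111000011110100
  ((~b | (~c & (a & d))) & b) = 0000000000000100
  ~a = 1111111100000000
  (~a & d) = 0101010100000000
  (c & (~a & d)) = 0001000100000000
  (~b | (c & (~a & d))) = 1111000111110000
  (((~b | (~c & (a & d))) & b) | (~b | (c & (~a & d)))) = 1111000111110100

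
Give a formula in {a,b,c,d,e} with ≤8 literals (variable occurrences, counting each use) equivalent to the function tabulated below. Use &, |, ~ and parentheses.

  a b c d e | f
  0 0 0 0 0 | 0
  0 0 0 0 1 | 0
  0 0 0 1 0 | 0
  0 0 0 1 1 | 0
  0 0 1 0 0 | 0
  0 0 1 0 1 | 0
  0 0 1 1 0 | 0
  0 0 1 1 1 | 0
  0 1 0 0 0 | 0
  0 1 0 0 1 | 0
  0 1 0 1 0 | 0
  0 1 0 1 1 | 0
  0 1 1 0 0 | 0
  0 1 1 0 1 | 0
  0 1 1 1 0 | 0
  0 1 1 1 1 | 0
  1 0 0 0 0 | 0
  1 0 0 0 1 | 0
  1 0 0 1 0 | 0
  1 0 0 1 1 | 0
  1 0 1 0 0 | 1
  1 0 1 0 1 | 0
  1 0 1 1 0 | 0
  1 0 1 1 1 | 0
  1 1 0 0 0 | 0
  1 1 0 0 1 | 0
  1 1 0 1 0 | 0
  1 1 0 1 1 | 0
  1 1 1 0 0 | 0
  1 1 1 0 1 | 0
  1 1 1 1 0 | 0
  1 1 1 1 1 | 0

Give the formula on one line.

((~e & (~b | d)) & (a & (~d & c)))

  ~e = 10101010101010101010101010101010
  ~b = 11111111000000001111111100000000
  (~b | d) = 11111111001100111111111100110011
  (~e & (~b | d)) = 10101010001000101010101000100010
  ~d = 11001100110011001100110011001100
  (~d & c) = 00001100000011000000110000001100
  (a & (~d & c)) = 00000000000000000000110000001100
  ((~e & (~b | d)) & (a & (~d & c))) = 00000000000000000000100000000000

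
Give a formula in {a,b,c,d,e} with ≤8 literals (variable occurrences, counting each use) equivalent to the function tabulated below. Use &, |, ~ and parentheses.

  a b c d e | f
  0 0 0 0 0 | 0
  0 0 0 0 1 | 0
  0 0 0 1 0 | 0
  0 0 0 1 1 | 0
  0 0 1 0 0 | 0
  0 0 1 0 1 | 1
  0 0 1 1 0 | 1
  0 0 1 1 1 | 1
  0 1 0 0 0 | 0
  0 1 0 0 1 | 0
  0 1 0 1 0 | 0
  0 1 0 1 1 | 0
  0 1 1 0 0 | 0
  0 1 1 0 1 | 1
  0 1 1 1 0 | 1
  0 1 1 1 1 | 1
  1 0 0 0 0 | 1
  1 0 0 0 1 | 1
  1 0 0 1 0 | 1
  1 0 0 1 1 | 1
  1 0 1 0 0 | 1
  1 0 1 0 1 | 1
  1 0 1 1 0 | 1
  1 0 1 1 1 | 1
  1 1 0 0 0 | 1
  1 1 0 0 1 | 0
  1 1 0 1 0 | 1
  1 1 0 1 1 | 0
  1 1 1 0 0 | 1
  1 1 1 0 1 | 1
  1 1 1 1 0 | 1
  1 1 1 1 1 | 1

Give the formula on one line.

  (a | e) = 01010101010101011111111111111111
  (d | (a | e)) = 01110111011101111111111111111111
  (c & (d | (a | e))) = 00000111000001110000111100001111
  ~b = 11111111000000001111111100000000
  ~e = 10101010101010101010101010101010
  (~b | ~e) = 11111111101010101111111110101010
  ((~b | ~e) & a) = 00000000000000001111111110101010
  ((c & (d | (a | e))) | ((~b | ~e) & a)) = 00000111000001111111111110101111

((c & (d | (a | e))) | ((~b | ~e) & a))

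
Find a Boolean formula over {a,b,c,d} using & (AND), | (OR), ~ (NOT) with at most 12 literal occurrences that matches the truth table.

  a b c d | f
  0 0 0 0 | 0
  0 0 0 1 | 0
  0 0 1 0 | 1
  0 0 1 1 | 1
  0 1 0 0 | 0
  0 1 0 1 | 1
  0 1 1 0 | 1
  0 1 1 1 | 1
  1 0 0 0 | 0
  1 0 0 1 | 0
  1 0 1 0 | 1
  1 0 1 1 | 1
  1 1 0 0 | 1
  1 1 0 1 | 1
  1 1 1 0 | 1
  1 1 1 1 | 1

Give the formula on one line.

(((((b & (a | ~c)) & (d | (c | a))) | a) & b) | c)

  ~c = 1100110011001100
  (a | ~c) = 1100110011111111
  (b & (a | ~c)) = 0000110000001111
  (c | a) = 0011001111111111
  (d | (c | a)) = 0111011111111111
  ((b & (a | ~c)) & (d | (c | a))) = 0000010000001111
  (((b & (a | ~c)) & (d | (c | a))) | a) = 0000010011111111
  ((((b & (a | ~c)) & (d | (c | a))) | a) & b) = 0000010000001111
  (((((b & (a | ~c)) & (d | (c | a))) | a) & b) | c) = 0011011100111111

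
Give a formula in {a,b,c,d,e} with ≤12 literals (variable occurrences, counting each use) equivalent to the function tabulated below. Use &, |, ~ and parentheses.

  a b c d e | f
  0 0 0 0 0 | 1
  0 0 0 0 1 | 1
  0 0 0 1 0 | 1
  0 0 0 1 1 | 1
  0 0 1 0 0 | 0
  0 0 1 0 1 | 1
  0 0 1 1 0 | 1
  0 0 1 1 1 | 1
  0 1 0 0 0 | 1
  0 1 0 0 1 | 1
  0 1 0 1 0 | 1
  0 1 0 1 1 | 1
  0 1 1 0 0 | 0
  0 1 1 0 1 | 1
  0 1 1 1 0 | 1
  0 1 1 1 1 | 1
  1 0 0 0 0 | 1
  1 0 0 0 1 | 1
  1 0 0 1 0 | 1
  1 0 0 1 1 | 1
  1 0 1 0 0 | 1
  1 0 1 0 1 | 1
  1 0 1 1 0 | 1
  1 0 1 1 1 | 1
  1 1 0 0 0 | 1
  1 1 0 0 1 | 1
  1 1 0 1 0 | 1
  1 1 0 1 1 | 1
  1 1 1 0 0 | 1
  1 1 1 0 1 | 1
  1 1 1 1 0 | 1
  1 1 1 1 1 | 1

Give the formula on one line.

((((c & ~e) & d) | ((~c | e) & ~e)) | ((a & ~d) | e))

  ~e = 10101010101010101010101010101010
  (c & ~e) = 00001010000010100000101000001010
  ((c & ~e) & d) = 00000010000000100000001000000010
  ~c = 11110000111100001111000011110000
  (~c | e) = 11110101111101011111010111110101
  ((~c | e) & ~e) = 10100000101000001010000010100000
  (((c & ~e) & d) | ((~c | e) & ~e)) = 10100010101000101010001010100010
  ~d = 11001100110011001100110011001100
  (a & ~d) = 00000000000000001100110011001100
  ((a & ~d) | e) = 01010101010101011101110111011101
  ((((c & ~e) & d) | ((~c | e) & ~e)) | ((a & ~d) | e)) = 11110111111101111111111111111111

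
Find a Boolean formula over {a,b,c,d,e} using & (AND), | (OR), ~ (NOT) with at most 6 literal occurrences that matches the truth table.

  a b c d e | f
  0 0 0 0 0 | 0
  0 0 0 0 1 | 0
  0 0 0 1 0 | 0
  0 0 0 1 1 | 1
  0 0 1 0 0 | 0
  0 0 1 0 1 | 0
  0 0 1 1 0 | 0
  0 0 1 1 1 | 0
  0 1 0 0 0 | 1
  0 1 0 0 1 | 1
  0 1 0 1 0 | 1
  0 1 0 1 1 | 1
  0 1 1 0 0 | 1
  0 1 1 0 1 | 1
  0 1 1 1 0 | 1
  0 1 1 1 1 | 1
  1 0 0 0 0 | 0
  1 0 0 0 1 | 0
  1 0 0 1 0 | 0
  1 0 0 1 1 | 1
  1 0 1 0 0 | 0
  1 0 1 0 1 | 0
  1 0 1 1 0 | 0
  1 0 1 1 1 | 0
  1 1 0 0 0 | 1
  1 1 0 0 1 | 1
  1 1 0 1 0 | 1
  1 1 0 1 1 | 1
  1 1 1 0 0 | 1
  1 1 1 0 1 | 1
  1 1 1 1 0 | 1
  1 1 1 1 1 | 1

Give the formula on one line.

  ~c = 11110000111100001111000011110000
  (~c & e) = 01010000010100000101000001010000
  (d & (~c & e)) = 00010000000100000001000000010000
  ((d & (~c & e)) | b) = 00010000111111110001000011111111

((d & (~c & e)) | b)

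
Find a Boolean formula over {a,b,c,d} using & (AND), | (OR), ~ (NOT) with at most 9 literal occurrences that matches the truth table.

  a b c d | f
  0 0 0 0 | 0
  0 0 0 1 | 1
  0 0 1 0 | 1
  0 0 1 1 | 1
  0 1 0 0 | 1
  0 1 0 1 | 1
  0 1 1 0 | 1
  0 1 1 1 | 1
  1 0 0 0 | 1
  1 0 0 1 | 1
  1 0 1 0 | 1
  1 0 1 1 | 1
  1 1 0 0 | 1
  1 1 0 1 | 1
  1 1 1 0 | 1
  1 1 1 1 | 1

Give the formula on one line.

((d & ~c) | (c | (((~c & a) & (~d & ~b)) | (b & ~c))))

  ~c = 1100110011001100
  (d & ~c) = 0100010001000100
  (~c & a) = 0000000011001100
  ~d = 1010101010101010
  ~b = 1111000011110000
  (~d & ~b) = 1010000010100000
  ((~c & a) & (~d & ~b)) = 0000000010000000
  (b & ~c) = 0000110000001100
  (((~c & a) & (~d & ~b)) | (b & ~c)) = 0000110010001100
  (c | (((~c & a) & (~d & ~b)) | (b & ~c))) = 0011111110111111
  ((d & ~c) | (c | (((~c & a) & (~d & ~b)) | (b & ~c)))) = 0111111111111111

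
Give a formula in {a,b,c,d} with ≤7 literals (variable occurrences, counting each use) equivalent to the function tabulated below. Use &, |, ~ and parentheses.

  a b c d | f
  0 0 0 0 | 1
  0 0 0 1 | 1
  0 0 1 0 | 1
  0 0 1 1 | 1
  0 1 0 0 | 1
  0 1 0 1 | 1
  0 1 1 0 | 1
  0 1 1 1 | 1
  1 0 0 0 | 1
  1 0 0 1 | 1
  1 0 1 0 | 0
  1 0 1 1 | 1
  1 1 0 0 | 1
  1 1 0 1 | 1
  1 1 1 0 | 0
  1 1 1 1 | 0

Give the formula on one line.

((d & ~b) | (~c | ~a))

  ~b = 1111000011110000
  (d & ~b) = 0101000001010000
  ~c = 1100110011001100
  ~a = 1111111100000000
  (~c | ~a) = 1111111111001100
  ((d & ~b) | (~c | ~a)) = 1111111111011100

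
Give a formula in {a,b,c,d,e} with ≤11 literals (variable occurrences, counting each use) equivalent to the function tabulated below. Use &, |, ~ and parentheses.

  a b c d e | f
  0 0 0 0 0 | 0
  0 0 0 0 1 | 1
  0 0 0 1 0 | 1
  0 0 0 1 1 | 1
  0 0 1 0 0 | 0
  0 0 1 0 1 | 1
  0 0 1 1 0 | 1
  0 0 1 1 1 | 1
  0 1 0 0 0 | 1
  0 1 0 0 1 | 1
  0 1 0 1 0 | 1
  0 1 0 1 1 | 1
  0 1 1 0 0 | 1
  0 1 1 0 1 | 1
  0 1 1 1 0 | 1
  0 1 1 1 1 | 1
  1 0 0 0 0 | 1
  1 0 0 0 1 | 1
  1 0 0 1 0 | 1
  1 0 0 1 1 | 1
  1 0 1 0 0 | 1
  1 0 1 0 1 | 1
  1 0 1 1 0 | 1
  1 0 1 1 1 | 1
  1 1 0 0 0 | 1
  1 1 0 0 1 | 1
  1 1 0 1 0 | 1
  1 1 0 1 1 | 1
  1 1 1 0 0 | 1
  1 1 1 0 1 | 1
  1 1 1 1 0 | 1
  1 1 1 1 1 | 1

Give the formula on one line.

  ~d = 11001100110011001100110011001100
  (~d & b) = 00000000110011000000000011001100
  (b & c) = 00000000000011110000000000001111
  ((~d & b) | (b & c)) = 00000000110011110000000011001111
  ~a = 11111111111111110000000000000000
  (~a & e) = 01010101010101010000000000000000
  ((~a & e) | a) = 01010101010101011111111111111111
  (d | ((~a & e) | a)) = 01110111011101111111111111111111
  (((~d & b) | (b & c)) | (d | ((~a & e) | a))) = 01110111111111111111111111111111

(((~d & b) | (b & c)) | (d | ((~a & e) | a)))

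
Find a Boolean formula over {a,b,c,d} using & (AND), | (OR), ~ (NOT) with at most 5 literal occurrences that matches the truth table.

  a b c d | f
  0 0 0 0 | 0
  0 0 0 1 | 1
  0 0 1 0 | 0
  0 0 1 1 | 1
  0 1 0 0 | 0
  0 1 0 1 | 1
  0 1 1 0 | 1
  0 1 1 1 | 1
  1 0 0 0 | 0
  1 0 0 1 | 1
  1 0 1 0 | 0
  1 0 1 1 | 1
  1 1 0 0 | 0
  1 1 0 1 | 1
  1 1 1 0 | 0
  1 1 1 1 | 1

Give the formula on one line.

((~a & (b & c)) | d)

  ~a = 1111111100000000
  (b & c) = 0000001100000011
  (~a & (b & c)) = 0000001100000000
  ((~a & (b & c)) | d) = 0101011101010101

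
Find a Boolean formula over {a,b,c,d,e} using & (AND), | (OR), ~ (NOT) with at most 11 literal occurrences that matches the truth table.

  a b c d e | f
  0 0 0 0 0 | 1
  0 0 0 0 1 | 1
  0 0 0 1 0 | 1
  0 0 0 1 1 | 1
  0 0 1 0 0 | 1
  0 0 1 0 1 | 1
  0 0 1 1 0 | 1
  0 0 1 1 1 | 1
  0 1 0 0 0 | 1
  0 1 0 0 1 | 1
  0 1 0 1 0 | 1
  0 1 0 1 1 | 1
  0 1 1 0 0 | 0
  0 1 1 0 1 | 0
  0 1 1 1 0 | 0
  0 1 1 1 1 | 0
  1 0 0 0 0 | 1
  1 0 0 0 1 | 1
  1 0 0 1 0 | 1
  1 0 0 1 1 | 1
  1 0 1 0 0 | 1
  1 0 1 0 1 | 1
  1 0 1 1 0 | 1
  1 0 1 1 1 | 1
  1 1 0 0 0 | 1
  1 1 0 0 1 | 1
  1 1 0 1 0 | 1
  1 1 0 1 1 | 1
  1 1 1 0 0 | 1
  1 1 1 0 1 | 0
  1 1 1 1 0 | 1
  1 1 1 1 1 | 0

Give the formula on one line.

  ~b = 11111111000000001111111100000000
  ~c = 11110000111100001111000011110000
  (~b | ~c) = 11111111111100001111111111110000
  ~e = 10101010101010101010101010101010
  (a & ~e) = 00000000000000001010101010101010
  ((a & ~e) & b) = 00000000000000000000000010101010
  (((a & ~e) & b) | ~b) = 11111111000000001111111110101010
  ((((a & ~e) & b) | ~b) & a) = 00000000000000001111111110101010
  (~e & ((((a & ~e) & b) | ~b) & a)) = 00000000000000001010101010101010
  ((~b | ~c) | (~e & ((((a & ~e) & b) | ~b) & a))) = 11111111111100001111111111111010

((~b | ~c) | (~e & ((((a & ~e) & b) | ~b) & a)))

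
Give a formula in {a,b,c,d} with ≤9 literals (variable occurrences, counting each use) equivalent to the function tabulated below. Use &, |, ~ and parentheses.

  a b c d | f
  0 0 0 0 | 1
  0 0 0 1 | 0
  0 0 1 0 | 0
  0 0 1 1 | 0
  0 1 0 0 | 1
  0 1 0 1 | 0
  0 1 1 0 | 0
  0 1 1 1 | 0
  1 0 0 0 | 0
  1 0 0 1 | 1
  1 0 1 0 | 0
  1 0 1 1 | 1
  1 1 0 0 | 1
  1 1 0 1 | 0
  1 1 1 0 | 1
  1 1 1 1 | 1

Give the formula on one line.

(((d | b) | ~a) & ((~c | a) & (c | (~d | (a & ~b)))))

  (d | b) = 0101111101011111
  ~a = 1111111100000000
  ((d | b) | ~a) = 1111111101011111
  ~c = 1100110011001100
  (~c | a) = 1100110011111111
  ~d = 1010101010101010
  ~b = 1111000011110000
  (a & ~b) = 0000000011110000
  (~d | (a & ~b)) = 1010101011111010
  (c | (~d | (a & ~b))) = 1011101111111011
  ((~c | a) & (c | (~d | (a & ~b)))) = 1000100011111011
  (((d | b) | ~a) & ((~c | a) & (c | (~d | (a & ~b))))) = 1000100001011011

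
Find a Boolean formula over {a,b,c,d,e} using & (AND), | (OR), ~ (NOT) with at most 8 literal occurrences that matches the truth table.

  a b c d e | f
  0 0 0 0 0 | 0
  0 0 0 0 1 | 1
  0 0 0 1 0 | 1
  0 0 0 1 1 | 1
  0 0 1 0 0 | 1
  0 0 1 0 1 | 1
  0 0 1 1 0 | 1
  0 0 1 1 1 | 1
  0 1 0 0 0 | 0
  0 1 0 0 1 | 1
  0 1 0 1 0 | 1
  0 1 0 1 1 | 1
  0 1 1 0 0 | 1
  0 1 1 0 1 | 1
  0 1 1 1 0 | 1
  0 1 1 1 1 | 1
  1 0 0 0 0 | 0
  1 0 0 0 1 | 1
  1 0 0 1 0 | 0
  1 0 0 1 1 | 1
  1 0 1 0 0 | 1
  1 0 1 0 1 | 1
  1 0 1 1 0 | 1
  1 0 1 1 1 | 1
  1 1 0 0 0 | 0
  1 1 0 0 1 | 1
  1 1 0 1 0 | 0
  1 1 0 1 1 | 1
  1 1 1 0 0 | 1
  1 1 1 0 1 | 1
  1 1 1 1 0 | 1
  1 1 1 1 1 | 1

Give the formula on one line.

(e | ((((~e | (a & c)) | a) & (~a & d)) | c))

  ~e = 10101010101010101010101010101010
  (a & c) = 00000000000000000000111100001111
  (~e | (a & c)) = 10101010101010101010111110101111
  ((~e | (a & c)) | a) = 10101010101010101111111111111111
  ~a = 11111111111111110000000000000000
  (~a & d) = 00110011001100110000000000000000
  (((~e | (a & c)) | a) & (~a & d)) = 00100010001000100000000000000000
  ((((~e | (a & c)) | a) & (~a & d)) | c) = 00101111001011110000111100001111
  (e | ((((~e | (a & c)) | a) & (~a & d)) | c)) = 01111111011111110101111101011111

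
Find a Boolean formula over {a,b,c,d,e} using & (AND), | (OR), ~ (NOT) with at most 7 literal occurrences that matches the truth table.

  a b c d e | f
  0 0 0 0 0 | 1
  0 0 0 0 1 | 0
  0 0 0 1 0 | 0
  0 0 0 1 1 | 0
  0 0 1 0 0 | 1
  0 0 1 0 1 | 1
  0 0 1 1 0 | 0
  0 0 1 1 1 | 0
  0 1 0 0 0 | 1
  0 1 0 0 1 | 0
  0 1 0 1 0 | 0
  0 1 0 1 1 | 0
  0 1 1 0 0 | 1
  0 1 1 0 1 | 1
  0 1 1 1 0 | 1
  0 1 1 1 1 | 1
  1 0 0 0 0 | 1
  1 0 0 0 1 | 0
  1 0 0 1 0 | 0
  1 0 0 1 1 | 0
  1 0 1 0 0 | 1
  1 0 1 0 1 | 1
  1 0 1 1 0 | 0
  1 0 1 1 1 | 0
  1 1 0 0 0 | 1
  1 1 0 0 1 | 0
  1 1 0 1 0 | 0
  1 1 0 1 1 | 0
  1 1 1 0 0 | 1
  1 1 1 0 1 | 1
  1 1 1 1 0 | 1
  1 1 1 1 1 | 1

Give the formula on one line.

  ~e = 10101010101010101010101010101010
  (c | ~e) = 10101111101011111010111110101111
  (c & b) = 00000000000011110000000000001111
  ((c & b) & d) = 00000000000000110000000000000011
  ~d = 11001100110011001100110011001100
  (((c & b) & d) | ~d) = 11001100110011111100110011001111
  ((c | ~e) & (((c & b) & d) | ~d)) = 10001100100011111000110010001111

((c | ~e) & (((c & b) & d) | ~d))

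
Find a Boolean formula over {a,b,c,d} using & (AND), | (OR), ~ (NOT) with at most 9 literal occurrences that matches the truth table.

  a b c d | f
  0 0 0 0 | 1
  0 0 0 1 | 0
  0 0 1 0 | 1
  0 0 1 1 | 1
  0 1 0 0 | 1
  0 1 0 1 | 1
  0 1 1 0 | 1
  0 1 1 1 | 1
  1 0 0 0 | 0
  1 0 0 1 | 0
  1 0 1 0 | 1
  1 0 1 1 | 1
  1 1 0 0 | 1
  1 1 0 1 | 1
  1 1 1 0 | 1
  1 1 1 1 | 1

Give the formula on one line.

((c | b) | ((~a & ~b) & (~d & ~a)))

  (c | b) = 0011111100111111
  ~a = 1111111100000000
  ~b = 1111000011110000
  (~a & ~b) = 1111000000000000
  ~d = 1010101010101010
  (~d & ~a) = 1010101000000000
  ((~a & ~b) & (~d & ~a)) = 1010000000000000
  ((c | b) | ((~a & ~b) & (~d & ~a))) = 1011111100111111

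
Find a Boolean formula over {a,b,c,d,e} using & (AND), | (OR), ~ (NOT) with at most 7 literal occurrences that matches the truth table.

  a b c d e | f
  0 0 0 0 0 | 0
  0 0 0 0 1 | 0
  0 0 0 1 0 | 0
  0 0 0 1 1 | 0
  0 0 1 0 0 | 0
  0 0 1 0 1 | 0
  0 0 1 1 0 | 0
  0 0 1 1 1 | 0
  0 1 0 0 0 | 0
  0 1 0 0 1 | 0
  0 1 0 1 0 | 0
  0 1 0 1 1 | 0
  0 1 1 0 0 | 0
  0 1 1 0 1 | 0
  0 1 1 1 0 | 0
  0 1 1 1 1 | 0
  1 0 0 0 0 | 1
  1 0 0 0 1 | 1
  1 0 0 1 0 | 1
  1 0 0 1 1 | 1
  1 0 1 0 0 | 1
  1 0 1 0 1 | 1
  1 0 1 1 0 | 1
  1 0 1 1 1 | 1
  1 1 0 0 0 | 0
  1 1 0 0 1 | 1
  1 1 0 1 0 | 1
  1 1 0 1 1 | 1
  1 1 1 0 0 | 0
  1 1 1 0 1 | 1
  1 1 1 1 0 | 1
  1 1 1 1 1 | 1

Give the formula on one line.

(a & ((d | ((b & d) | (~d & ~b))) | e))

  (b & d) = 00000000001100110000000000110011
  ~d = 11001100110011001100110011001100
  ~b = 11111111000000001111111100000000
  (~d & ~b) = 11001100000000001100110000000000
  ((b & d) | (~d & ~b)) = 11001100001100111100110000110011
  (d | ((b & d) | (~d & ~b))) = 11111111001100111111111100110011
  ((d | ((b & d) | (~d & ~b))) | e) = 11111111011101111111111101110111
  (a & ((d | ((b & d) | (~d & ~b))) | e)) = 00000000000000001111111101110111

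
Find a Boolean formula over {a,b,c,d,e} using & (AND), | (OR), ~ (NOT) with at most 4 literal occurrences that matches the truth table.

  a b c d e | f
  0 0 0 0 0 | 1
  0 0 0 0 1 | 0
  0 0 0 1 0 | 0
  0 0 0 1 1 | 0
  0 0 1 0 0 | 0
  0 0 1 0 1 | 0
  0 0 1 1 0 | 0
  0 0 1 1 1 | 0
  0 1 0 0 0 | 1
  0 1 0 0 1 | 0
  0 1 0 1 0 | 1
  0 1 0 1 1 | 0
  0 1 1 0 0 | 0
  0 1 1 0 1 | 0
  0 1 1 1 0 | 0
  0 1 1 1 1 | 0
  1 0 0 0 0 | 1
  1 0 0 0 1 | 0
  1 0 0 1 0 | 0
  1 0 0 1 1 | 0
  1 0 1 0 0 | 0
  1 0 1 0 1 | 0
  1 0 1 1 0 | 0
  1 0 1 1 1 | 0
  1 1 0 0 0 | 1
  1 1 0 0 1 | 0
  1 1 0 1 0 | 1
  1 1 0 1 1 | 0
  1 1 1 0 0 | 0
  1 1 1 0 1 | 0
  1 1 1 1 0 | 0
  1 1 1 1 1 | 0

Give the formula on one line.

(~c & ((~d | b) & ~e))

  ~c = 11110000111100001111000011110000
  ~d = 11001100110011001100110011001100
  (~d | b) = 11001100111111111100110011111111
  ~e = 10101010101010101010101010101010
  ((~d | b) & ~e) = 10001000101010101000100010101010
  (~c & ((~d | b) & ~e)) = 10000000101000001000000010100000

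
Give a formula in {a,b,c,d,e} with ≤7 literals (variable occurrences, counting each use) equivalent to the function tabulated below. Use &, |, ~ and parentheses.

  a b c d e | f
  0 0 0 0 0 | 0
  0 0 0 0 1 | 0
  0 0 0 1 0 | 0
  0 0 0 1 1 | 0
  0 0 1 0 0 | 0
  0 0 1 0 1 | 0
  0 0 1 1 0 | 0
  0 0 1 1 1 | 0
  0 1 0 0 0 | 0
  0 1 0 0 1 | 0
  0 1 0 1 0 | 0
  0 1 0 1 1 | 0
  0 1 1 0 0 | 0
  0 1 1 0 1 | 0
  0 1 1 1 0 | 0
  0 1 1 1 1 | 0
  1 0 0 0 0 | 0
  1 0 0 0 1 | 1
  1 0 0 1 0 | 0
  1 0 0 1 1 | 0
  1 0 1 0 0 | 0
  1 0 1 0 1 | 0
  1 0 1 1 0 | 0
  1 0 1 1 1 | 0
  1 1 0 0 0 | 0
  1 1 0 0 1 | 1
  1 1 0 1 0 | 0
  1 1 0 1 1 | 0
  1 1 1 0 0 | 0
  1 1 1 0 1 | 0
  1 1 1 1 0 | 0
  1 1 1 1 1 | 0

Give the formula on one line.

  ~d = 11001100110011001100110011001100
  (c | ~d) = 11001111110011111100111111001111
  ~c = 11110000111100001111000011110000
  (~c & a) = 00000000000000001111000011110000
  ((c | ~d) & (~c & a)) = 00000000000000001100000011000000
  (((c | ~d) & (~c & a)) & e) = 00000000000000000100000001000000

(((c | ~d) & (~c & a)) & e)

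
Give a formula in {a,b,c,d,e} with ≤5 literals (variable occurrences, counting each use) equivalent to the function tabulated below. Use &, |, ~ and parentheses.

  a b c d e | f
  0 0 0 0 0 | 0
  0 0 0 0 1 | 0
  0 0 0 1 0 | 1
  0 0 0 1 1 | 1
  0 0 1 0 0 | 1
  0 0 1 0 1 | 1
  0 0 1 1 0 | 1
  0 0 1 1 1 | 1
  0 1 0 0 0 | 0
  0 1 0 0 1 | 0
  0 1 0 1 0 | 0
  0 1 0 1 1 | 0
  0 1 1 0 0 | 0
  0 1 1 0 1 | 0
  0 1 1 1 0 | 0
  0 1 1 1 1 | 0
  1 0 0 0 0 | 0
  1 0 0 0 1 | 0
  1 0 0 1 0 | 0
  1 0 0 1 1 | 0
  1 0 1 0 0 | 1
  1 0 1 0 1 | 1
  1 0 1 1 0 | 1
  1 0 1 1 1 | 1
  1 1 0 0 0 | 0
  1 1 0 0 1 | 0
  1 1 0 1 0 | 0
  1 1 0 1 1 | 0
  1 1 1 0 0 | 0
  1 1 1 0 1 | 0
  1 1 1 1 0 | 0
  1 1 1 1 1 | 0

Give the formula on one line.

(~b & (c | (~a & d)))

  ~b = 11111111000000001111111100000000
  ~a = 11111111111111110000000000000000
  (~a & d) = 00110011001100110000000000000000
  (c | (~a & d)) = 00111111001111110000111100001111
  (~b & (c | (~a & d))) = 00111111000000000000111100000000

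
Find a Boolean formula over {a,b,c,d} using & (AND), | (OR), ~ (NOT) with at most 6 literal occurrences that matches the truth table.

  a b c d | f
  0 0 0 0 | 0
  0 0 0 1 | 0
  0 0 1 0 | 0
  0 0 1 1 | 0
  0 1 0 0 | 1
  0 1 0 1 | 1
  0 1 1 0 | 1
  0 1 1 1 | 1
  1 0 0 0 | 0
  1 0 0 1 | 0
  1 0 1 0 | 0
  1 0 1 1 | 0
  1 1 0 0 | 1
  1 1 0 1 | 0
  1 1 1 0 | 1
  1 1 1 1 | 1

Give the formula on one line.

(b & ((~a | ~d) | c))

  ~a = 1111111100000000
  ~d = 1010101010101010
  (~a | ~d) = 1111111110101010
  ((~a | ~d) | c) = 1111111110111011
  (b & ((~a | ~d) | c)) = 0000111100001011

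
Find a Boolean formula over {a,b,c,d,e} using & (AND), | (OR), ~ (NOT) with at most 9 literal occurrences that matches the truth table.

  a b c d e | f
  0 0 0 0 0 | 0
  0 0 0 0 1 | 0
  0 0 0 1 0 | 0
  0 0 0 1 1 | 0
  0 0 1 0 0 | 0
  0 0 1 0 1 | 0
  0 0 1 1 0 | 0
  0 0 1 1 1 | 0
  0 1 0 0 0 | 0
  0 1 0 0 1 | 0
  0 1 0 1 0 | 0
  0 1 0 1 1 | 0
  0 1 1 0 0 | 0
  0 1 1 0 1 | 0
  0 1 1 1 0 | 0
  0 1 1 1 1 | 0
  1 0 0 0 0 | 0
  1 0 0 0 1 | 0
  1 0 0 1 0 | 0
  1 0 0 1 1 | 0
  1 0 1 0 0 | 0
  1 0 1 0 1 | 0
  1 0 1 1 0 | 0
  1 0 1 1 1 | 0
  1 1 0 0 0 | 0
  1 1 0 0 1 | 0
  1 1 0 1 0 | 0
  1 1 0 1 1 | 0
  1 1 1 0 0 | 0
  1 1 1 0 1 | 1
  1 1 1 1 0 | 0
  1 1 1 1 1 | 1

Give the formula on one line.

  ~a = 11111111111111110000000000000000
  (~a & c) = 00001111000011110000000000000000
  ((~a & c) | b) = 00001111111111110000000011111111
  (((~a & c) | b) & e) = 00000101010101010000000001010101
  ~b = 11111111000000001111111100000000
  ~d = 11001100110011001100110011001100
  (~b & ~d) = 11001100000000001100110000000000
  ((~b & ~d) | b) = 11001100111111111100110011111111
  ((((~a & c) | b) & e) & ((~b & ~d) | b)) = 00000100010101010000000001010101
  (a & c) = 00000000000000000000111100001111
  (((((~a & c) | b) & e) & ((~b & ~d) | b)) & (a & c)) = 00000000000000000000000000000101

(((((~a & c) | b) & e) & ((~b & ~d) | b)) & (a & c))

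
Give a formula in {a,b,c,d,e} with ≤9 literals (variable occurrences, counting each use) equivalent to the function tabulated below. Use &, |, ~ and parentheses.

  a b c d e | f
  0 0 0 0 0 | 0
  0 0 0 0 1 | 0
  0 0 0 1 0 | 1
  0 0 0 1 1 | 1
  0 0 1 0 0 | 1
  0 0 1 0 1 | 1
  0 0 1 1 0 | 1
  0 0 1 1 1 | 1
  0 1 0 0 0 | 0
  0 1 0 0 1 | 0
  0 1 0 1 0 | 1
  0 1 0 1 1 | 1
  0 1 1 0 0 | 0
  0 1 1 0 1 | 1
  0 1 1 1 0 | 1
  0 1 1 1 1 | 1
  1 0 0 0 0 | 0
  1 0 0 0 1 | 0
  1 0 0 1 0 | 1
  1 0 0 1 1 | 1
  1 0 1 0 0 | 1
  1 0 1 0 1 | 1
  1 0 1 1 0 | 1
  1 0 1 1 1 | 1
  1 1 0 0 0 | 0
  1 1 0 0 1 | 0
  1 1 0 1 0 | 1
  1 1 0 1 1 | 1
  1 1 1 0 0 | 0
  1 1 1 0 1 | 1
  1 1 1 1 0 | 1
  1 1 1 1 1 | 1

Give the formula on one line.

  (b | a) = 00000000111111111111111111111111
  ((b | a) & e) = 00000000010101010101010101010101
  (((b | a) & e) & b) = 00000000010101010000000001010101
  ~b = 11111111000000001111111100000000
  ~d = 11001100110011001100110011001100
  (~b & ~d) = 11001100000000001100110000000000
  ((((b | a) & e) & b) | (~b & ~d)) = 11001100010101011100110001010101
  (((((b | a) & e) & b) | (~b & ~d)) & c) = 00001100000001010000110000000101
  (d | (((((b | a) & e) & b) | (~b & ~d)) & c)) = 00111111001101110011111100110111

(d | (((((b | a) & e) & b) | (~b & ~d)) & c))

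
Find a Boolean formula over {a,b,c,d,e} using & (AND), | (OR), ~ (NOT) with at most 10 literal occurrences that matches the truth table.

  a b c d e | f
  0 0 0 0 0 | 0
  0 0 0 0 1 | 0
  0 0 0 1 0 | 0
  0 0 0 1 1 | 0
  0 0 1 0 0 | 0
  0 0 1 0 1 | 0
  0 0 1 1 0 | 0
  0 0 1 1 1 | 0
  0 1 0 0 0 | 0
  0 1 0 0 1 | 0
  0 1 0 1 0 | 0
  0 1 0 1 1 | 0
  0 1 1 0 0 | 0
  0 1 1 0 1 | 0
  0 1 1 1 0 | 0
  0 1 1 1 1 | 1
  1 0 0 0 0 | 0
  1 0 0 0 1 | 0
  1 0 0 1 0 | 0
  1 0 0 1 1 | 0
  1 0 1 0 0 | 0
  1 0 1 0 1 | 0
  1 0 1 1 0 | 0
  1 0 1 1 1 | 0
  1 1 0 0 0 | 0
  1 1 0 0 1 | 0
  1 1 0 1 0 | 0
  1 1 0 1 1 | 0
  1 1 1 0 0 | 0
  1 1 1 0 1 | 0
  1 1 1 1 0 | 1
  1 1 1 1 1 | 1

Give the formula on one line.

((c & d) & (b & (((e & c) | a) | ((e & d) & b))))

  (c & d) = 00000011000000110000001100000011
  (e & c) = 00000101000001010000010100000101
  ((e & c) | a) = 00000101000001011111111111111111
  (e & d) = 00010001000100010001000100010001
  ((e & d) & b) = 00000000000100010000000000010001
  (((e & c) | a) | ((e & d) & b)) = 00000101000101011111111111111111
  (b & (((e & c) | a) | ((e & d) & b))) = 00000000000101010000000011111111
  ((c & d) & (b & (((e & c) | a) | ((e & d) & b)))) = 00000000000000010000000000000011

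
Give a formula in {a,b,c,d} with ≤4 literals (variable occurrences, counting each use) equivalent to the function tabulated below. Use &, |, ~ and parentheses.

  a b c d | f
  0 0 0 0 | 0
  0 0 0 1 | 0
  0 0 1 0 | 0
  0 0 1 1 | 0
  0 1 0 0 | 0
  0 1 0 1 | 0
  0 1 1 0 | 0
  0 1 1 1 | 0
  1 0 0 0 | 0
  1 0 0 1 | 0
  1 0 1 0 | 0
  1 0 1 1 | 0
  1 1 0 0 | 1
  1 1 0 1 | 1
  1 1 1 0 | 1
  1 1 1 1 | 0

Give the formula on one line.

  (a & b) = 0000000000001111
  ~c = 1100110011001100
  ~d = 1010101010101010
  (~c | ~d) = 1110111011101110
  ((a & b) & (~c | ~d)) = 0000000000001110

((a & b) & (~c | ~d))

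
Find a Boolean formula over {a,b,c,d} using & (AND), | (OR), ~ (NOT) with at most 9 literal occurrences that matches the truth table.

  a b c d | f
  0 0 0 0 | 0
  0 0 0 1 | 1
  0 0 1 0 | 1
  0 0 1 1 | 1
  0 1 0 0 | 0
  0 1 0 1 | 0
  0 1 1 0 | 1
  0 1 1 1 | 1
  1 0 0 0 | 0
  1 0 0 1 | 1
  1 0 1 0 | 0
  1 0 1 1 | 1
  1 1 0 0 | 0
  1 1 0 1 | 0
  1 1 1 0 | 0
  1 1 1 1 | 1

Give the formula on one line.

  ~b = 1111000011110000
  (d & ~b) = 0101000001010000
  (c | (d & ~b)) = 0111001101110011
  (~b & a) = 0000000011110000
  ((c | (d & ~b)) | (~b & a)) = 0111001111110011
  ~a = 1111111100000000
  (d | ~a) = 1111111101010101
  (((c | (d & ~b)) | (~b & a)) & (d | ~a)) = 0111001101010001

(((c | (d & ~b)) | (~b & a)) & (d | ~a))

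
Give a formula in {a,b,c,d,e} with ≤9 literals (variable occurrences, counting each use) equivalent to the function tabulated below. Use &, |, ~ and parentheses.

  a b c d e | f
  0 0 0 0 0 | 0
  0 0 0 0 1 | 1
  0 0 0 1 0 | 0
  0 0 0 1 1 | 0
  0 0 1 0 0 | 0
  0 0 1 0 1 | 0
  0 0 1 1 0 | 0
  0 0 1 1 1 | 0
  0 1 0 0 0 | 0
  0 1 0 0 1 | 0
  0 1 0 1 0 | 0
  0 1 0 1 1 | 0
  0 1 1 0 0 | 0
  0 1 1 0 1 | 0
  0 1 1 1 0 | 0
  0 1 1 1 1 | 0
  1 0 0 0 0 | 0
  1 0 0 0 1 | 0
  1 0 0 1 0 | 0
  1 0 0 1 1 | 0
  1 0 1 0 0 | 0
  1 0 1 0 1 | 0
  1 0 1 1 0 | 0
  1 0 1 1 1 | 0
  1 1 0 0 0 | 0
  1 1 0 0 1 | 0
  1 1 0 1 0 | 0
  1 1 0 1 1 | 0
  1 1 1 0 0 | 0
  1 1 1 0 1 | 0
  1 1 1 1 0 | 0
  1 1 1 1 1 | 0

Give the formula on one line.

  (a & d) = 00000000000000000011001100110011
  ((a & d) | e) = 01010101010101010111011101110111
  ~a = 11111111111111110000000000000000
  ~b = 11111111000000001111111100000000
  ~e = 10101010101010101010101010101010
  ~d = 11001100110011001100110011001100
  (~e | ~d) = 11101110111011101110111011101110
  ~c = 11110000111100001111000011110000
  ((~e | ~d) & ~c) = 11100000111000001110000011100000
  (~b & ((~e | ~d) & ~c)) = 11100000000000001110000000000000
  (~a & (~b & ((~e | ~d) & ~c))) = 11100000000000000000000000000000
  (((a & d) | e) & (~a & (~b & ((~e | ~d) & ~c)))) = 01000000000000000000000000000000

(((a & d) | e) & (~a & (~b & ((~e | ~d) & ~c))))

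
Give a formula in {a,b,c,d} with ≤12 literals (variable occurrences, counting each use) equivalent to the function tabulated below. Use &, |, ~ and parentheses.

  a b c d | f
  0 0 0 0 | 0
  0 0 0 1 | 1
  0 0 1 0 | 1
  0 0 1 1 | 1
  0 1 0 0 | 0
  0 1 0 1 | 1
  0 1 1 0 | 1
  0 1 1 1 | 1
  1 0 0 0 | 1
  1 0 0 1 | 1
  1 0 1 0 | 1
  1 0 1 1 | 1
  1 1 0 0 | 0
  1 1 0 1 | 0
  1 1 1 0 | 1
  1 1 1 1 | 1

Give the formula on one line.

(((a & ((a & ~b) | c)) | c) | (d & (~a | (d & c))))

  ~b = 1111000011110000
  (a & ~b) = 0000000011110000
  ((a & ~b) | c) = 0011001111110011
  (a & ((a & ~b) | c)) = 0000000011110011
  ((a & ((a & ~b) | c)) | c) = 0011001111110011
  ~a = 1111111100000000
  (d & c) = 0001000100010001
  (~a | (d & c)) = 1111111100010001
  (d & (~a | (d & c))) = 0101010100010001
  (((a & ((a & ~b) | c)) | c) | (d & (~a | (d & c)))) = 0111011111110011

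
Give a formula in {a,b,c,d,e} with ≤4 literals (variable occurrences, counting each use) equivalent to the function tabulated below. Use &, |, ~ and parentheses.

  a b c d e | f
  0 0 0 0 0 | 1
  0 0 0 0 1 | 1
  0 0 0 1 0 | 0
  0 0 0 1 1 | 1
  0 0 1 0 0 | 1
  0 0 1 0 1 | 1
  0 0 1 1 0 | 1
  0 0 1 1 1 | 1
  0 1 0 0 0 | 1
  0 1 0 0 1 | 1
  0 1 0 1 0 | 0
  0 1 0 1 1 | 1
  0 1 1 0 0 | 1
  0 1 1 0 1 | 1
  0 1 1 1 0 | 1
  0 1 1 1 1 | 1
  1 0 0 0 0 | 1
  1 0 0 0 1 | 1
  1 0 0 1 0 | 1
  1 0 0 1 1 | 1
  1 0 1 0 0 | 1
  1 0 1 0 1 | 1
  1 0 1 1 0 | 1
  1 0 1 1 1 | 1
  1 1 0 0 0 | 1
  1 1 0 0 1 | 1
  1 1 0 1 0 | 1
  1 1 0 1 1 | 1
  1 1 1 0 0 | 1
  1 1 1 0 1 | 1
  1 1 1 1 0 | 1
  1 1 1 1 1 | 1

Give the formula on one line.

  ~d = 11001100110011001100110011001100
  (~d | e) = 11011101110111011101110111011101
  (c | (~d | e)) = 11011111110111111101111111011111
  (a | (c | (~d | e))) = 11011111110111111111111111111111

(a | (c | (~d | e)))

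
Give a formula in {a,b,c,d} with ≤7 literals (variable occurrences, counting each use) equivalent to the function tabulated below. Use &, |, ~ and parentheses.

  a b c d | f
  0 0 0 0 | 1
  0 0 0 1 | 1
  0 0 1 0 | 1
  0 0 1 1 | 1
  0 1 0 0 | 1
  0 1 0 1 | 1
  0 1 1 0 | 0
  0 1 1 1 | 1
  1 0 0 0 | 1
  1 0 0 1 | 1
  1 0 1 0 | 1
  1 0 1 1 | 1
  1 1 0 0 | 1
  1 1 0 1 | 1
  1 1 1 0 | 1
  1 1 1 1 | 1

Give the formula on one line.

(d | (~b | (a | ~c)))

  ~b = 1111000011110000
  ~c = 1100110011001100
  (a | ~c) = 1100110011111111
  (~b | (a | ~c)) = 1111110011111111
  (d | (~b | (a | ~c))) = 1111110111111111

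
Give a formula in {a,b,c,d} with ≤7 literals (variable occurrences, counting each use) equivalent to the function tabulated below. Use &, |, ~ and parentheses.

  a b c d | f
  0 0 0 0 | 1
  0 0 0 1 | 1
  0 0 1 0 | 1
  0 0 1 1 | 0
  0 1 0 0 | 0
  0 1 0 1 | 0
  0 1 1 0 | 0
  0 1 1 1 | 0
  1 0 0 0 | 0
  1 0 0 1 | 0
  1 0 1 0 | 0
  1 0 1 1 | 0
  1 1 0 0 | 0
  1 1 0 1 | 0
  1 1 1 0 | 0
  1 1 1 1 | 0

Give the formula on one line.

  ~a = 1111111100000000
  ~d = 1010101010101010
  (~d | a) = 1010101011111111
  ~c = 1100110011001100
  ~b = 1111000011110000
  (~c & ~b) = 1100000011000000
  ((~d | a) | (~c & ~b)) = 1110101011111111
  (~a & ((~d | a) | (~c & ~b))) = 1110101000000000
  ((~a & ((~d | a) | (~c & ~b))) & ~b) = 1110000000000000

((~a & ((~d | a) | (~c & ~b))) & ~b)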